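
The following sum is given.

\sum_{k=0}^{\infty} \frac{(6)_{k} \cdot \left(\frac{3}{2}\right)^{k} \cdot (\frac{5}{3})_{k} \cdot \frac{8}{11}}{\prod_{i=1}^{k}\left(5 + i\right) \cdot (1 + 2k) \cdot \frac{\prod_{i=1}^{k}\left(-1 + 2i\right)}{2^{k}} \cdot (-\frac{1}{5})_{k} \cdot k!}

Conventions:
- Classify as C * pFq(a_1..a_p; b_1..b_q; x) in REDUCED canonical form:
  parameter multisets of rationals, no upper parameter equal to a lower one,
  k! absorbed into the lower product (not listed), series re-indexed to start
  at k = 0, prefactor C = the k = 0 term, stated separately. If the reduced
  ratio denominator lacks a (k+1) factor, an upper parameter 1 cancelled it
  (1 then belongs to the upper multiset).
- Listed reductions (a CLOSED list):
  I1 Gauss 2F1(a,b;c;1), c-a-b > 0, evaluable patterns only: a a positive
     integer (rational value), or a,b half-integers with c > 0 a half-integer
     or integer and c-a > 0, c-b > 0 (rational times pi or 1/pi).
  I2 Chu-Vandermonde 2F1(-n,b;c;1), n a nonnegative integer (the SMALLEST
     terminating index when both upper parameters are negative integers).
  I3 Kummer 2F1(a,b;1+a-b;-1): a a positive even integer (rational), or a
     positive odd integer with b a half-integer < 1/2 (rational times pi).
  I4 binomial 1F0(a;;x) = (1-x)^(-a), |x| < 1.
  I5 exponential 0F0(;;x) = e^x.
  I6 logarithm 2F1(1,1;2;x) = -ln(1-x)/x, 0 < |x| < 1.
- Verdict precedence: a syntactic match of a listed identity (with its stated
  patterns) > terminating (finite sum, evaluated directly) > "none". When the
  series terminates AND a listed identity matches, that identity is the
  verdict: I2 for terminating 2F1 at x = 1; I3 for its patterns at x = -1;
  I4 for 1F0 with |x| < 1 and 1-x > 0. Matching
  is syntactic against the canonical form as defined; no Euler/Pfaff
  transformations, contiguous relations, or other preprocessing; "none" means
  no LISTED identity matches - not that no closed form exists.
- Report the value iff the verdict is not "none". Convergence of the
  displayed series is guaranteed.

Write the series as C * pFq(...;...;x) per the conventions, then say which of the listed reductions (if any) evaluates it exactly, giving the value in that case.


With C = \frac{8}{11}: the canonical form is 1F2(\frac{5}{3}; -\frac{1}{5}, \frac{3}{2}; \frac{3}{2}). Verdict: none. No listed pattern accepts 1F2(\frac{5}{3}; -\frac{1}{5}, \frac{3}{2}; \frac{3}{2}).

Structural cue: t_0 being \frac{8}{11}, the lower (2k+1) factor (prefactor 8/11) shifts a half-integer Pochhammer.
Ratio: r(k) = \frac{3}{2} * (k+\frac{5}{3}) / [(k-\frac{1}{5}) (k+\frac{3}{2}) (k+1)] - poly over poly, x = \frac{3}{2} from leading terms; C = \frac{8}{11} at k = 0.


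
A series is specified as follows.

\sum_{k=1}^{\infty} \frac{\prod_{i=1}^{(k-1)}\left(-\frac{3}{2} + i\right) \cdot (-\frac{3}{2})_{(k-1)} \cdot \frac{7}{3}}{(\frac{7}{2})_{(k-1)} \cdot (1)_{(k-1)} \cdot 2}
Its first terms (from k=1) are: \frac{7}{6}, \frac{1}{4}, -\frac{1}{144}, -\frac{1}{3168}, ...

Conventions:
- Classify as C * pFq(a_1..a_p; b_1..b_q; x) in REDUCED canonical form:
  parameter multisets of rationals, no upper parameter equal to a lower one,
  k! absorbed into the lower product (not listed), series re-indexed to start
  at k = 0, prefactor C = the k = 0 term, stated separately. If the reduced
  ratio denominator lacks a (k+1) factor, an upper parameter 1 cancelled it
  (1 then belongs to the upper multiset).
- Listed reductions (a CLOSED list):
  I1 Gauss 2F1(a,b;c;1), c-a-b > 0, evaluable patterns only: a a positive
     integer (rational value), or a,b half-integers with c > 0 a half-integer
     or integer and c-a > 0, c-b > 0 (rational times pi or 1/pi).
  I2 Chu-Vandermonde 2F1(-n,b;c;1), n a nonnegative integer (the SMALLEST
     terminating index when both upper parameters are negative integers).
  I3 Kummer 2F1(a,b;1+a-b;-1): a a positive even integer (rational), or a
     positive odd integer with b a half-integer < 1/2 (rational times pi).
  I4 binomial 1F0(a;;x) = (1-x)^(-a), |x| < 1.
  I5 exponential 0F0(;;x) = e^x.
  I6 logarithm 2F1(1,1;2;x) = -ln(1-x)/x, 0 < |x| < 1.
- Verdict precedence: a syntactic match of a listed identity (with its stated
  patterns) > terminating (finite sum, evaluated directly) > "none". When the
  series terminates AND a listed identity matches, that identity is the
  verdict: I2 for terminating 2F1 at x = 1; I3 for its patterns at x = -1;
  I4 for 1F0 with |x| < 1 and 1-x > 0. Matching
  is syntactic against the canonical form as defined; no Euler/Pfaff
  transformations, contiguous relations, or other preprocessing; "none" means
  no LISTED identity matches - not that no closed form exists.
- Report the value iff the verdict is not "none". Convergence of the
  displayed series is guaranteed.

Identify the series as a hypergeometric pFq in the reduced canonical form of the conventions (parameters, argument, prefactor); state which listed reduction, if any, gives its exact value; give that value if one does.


x = 1 here; the reduced form reads 2F1, upper {-\frac{3}{2}, -\frac{1}{2}}, lower {\frac{7}{2}}, C = \frac{7}{6}. Verdict: this is Gauss's theorem I1 (half-integer case) (x = 1; upper {-\frac{3}{2}, -\frac{1}{2}} half-integers, c = \frac{7}{2} in the evaluable pattern). Hence: \frac{3675}{8192} \cdot \pi.

First insight: t_0 = \frac{7}{6} here, and the running product (C = 7/6) telescopes to a rising factorial.
Adjacent-term ratio: r(k) = 1 * (k-\frac{3}{2}) (k-\frac{1}{2}) / [(k+\frac{7}{2}) (k+1)] ; factor over Q: parameters, x = 1, and C = \frac{7}{6}.


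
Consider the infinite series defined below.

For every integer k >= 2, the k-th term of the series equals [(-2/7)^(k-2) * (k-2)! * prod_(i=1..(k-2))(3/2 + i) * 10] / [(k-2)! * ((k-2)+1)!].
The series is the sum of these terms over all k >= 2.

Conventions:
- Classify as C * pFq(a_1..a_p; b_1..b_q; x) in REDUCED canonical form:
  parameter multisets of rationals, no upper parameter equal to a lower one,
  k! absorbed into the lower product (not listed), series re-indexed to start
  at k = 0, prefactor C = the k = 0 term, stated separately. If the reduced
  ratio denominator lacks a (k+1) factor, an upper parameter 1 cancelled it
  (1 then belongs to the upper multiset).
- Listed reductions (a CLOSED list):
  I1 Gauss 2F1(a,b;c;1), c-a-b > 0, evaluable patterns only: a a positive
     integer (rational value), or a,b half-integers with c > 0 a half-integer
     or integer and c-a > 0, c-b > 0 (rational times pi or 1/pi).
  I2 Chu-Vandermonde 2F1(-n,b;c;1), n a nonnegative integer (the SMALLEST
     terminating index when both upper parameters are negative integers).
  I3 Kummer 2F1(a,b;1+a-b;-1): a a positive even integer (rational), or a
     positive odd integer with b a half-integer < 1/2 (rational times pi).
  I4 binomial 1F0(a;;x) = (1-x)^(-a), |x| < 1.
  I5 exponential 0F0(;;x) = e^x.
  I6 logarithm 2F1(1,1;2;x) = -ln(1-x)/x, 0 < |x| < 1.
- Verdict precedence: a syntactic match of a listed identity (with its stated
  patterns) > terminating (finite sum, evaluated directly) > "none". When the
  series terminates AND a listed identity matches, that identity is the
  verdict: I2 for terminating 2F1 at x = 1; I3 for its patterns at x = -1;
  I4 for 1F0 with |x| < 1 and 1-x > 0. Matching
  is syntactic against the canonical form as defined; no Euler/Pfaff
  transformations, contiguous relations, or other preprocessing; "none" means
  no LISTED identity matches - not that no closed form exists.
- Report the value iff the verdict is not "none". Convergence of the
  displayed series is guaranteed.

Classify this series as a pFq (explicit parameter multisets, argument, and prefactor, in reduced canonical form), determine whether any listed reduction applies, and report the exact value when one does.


Structural cue: x = (-2/7) and the factorial ratio (C = 10, x = -2/7) (k+a-1)!/(a-1)! is a rising factorial (a)_k.
Adjacent-term ratio: r(k) = (-2/7) * (k+1) (k+5/2) / [(k+2) (k+1)] - rational; roots negated = parameters, x = (-2/7), C = 10.

The series (x = -2/7) is 2F1: upper {1, 5/2}, lower {2}, prefactor 10. Verdict: none - at argument -2/7 the multisets {1, 5/2} ; {2} match no listed identity.


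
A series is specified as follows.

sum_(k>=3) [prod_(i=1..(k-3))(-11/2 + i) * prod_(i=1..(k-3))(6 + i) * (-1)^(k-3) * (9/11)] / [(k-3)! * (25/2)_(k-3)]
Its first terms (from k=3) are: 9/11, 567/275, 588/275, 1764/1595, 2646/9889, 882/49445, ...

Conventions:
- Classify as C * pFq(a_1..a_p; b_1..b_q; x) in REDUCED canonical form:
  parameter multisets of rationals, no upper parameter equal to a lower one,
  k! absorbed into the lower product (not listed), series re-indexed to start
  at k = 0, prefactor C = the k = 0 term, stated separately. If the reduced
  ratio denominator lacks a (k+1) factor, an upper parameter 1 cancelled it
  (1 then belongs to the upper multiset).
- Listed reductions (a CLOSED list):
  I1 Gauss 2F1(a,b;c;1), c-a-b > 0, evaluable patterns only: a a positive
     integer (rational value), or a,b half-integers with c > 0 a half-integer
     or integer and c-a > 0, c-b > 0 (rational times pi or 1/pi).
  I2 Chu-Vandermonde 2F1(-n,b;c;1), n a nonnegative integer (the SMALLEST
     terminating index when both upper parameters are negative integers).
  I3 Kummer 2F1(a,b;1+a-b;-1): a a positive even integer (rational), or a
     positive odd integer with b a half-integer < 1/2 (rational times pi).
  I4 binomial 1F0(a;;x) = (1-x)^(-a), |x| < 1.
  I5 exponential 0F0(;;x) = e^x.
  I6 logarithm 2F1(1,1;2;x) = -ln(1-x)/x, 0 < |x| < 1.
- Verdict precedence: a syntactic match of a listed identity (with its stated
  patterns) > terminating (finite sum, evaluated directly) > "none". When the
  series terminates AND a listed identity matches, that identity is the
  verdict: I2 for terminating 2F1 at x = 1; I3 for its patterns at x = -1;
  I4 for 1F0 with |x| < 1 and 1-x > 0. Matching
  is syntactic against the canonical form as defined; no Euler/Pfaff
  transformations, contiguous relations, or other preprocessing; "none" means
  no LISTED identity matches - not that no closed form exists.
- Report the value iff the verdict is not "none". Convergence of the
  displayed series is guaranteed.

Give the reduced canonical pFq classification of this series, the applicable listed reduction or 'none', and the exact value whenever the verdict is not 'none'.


Prefactor 9/11, argument -1: 2F1 with upper {-9/2, 7} over lower {25/2}. Verdict: the Kummer evaluation I3 matches (x = -1; c = 25/2 equals 1+a-b for upper {-9/2, 7}: listed pattern). Value: (273795795/134217728) * pi.

The tell: with t_0 = 9/11, the running product (prefactor 9/11) telescopes to a rising factorial.
Consecutive-term ratio: r(k) = (-1) * (k-9/2) (k+7) / [(k+25/2) (k+1)] - rational in k, leading ratio (-1); with t_0 = 9/11, classification follows.


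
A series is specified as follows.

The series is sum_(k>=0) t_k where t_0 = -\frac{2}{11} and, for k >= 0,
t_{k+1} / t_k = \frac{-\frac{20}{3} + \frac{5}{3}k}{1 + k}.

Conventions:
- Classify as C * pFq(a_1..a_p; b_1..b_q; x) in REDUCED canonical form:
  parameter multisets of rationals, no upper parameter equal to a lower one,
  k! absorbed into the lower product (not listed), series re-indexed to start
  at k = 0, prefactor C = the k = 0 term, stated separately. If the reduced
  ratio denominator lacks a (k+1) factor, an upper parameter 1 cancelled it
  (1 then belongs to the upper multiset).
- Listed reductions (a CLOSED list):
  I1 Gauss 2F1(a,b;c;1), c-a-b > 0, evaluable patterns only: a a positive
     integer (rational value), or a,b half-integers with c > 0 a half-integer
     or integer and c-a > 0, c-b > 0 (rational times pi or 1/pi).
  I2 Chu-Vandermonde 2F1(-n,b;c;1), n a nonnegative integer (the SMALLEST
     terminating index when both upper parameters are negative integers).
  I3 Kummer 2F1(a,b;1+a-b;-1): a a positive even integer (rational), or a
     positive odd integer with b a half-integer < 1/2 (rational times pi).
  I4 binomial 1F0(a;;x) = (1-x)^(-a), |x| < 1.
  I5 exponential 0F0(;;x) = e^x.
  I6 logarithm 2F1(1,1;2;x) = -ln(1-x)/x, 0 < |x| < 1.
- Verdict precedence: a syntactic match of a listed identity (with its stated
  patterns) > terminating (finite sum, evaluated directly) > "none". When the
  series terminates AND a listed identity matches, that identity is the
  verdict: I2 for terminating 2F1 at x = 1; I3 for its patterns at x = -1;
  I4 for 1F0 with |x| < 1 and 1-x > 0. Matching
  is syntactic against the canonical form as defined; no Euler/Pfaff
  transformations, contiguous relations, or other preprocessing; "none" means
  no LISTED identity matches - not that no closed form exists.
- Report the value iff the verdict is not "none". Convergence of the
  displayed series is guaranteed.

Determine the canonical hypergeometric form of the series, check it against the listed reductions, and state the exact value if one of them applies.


Structural cue: with t_0 = -\frac{2}{11}, factor the ratio over Q (C = -2/11): negated roots = parameters.
Adjacent-term ratio: r(k) = \frac{5}{3} * (k-4) / [(k+1)] ; factor over Q: parameters, x = \frac{5}{3}, and C = -\frac{2}{11}.

Reduced: x = \frac{5}{3}, 1F0, upper = {-4}, lower = {-}, C = -\frac{2}{11}. Verdict: terminating (-4 upstairs). 5 nonzero terms in all; added directly. Sum: -\frac{32}{891}.


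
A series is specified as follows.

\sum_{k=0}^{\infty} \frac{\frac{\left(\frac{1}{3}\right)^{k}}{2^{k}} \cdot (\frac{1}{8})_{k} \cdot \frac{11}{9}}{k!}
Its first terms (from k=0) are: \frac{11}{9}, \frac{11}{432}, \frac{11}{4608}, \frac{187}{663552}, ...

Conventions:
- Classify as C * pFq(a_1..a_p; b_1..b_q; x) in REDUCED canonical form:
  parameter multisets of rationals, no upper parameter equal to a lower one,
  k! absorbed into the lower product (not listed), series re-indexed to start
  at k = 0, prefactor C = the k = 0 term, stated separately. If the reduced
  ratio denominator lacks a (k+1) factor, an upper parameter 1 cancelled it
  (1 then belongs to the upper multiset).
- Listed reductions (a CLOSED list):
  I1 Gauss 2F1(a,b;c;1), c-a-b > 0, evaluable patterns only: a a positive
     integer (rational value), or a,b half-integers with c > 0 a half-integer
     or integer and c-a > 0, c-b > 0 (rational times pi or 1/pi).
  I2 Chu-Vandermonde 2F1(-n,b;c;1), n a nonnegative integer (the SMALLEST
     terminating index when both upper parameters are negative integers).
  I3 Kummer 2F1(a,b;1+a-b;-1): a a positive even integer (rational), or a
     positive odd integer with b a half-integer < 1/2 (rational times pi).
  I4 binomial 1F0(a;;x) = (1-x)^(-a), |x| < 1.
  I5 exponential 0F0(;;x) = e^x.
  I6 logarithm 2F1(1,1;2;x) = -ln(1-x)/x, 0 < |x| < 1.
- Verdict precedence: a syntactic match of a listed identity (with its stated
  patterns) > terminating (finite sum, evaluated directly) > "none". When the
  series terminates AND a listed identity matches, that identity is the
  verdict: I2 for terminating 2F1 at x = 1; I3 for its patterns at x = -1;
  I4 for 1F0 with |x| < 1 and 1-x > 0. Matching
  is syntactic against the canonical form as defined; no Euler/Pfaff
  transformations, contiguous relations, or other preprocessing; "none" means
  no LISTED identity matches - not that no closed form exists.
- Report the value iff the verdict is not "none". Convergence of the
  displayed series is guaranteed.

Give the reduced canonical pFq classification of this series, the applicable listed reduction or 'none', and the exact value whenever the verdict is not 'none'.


The series (x = \frac{1}{6}) is 1F0: upper {\frac{1}{8}}, lower {-}, prefactor \frac{11}{9}. Verdict at x = \frac{1}{6}: binomial (I4) matches (the 1F0 binomial series: exponent -1/8, x = \frac{1}{6}). Its exact value is \frac{11}{9} \cdot \left(\frac{5}{6}\right)^{-\frac{1}{8}}.

The tell: t_0 being \frac{11}{9}, the two k-th powers (C = 11/9, x = 1/6) combine into one argument.
Step ratio: r(k) = \frac{1}{6} * (k+\frac{1}{8}) / [(k+1)] - rational in k, leading ratio \frac{1}{6}; with t_0 = \frac{11}{9}, classification follows.


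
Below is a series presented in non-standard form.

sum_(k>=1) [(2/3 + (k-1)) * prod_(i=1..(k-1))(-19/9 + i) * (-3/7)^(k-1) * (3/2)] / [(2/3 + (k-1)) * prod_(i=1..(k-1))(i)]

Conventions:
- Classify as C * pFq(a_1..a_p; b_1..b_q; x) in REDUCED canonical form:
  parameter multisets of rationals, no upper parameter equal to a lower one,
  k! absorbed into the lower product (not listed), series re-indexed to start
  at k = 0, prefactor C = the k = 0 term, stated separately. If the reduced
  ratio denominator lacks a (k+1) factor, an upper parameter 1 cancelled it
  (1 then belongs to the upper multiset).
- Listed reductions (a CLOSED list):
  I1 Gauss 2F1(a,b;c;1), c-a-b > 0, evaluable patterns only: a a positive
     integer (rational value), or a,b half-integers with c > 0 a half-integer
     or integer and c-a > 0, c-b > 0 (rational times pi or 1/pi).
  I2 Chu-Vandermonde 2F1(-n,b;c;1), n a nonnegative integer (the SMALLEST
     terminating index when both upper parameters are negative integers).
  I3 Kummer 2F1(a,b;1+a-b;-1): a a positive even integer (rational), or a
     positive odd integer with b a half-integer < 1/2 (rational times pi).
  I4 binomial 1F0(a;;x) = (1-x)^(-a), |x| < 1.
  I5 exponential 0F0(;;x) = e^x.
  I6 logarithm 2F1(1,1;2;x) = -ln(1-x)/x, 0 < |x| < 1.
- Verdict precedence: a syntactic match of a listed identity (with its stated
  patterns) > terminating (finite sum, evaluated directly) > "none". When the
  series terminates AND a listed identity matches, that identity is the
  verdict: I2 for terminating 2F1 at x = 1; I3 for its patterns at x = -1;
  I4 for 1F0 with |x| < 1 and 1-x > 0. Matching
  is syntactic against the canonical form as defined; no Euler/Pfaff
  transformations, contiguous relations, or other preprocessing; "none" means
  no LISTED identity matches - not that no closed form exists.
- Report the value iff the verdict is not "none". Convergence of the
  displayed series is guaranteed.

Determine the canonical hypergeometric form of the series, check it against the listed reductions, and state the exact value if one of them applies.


x = -3/7 here; the reduced form reads 1F0, upper {-10/9}, lower {-}, C = 3/2. Verdict (x = -3/7): the I4 binomial reduction applies (the 1F0 binomial series: exponent 10/9, x = -3/7). Value: (3/2) * (10/7)^(10/9).

First insight: x = (-3/7) and the running product (prefactor 3/2) telescopes to a rising factorial.
Ratio: r(k) = (-3/7) * (k-10/9) / [(k+1)] - rational in k, leading ratio (-3/7); with t_0 = 3/2, classification follows.


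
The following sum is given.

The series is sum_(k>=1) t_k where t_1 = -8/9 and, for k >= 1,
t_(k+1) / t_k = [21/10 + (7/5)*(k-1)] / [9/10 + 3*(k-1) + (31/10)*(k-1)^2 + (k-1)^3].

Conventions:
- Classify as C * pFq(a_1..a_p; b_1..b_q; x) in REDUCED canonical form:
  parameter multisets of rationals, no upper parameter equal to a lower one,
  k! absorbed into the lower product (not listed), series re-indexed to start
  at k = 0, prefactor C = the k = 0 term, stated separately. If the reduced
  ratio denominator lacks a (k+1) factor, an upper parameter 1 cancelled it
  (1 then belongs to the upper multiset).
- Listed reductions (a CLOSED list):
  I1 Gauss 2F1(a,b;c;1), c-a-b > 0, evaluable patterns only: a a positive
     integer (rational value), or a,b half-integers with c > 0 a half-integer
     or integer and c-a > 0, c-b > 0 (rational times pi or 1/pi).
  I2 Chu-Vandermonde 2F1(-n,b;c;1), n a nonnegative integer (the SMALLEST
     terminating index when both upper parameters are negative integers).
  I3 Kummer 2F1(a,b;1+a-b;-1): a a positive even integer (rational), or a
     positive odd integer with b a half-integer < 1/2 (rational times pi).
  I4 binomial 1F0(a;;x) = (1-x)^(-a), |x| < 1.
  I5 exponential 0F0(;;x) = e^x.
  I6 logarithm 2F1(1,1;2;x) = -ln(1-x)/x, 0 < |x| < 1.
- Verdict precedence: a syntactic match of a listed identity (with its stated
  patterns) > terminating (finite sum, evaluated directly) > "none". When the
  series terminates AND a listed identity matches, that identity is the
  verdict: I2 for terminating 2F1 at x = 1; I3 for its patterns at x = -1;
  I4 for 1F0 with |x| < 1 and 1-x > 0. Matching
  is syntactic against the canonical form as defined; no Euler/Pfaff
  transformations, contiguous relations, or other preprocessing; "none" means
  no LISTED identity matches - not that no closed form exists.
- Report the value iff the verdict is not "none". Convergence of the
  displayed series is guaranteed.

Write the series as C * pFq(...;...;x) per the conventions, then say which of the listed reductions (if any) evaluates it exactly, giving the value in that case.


Reduced: x = 7/5, 0F1, upper = {-}, lower = {3/5}, C = -8/9. Verdict: none. No listed pattern accepts 0F1(-; 3/5; 7/5).

First insight: from the first term -8/9: cancel k + 3/2 from the displayed ratio first; then C = -8/9.
Step ratio: r(k) = (7/5) * 1 / [(k+3/5) (k+1)] - rational in k. x = (7/5); t_0 = -8/9; negate the roots.


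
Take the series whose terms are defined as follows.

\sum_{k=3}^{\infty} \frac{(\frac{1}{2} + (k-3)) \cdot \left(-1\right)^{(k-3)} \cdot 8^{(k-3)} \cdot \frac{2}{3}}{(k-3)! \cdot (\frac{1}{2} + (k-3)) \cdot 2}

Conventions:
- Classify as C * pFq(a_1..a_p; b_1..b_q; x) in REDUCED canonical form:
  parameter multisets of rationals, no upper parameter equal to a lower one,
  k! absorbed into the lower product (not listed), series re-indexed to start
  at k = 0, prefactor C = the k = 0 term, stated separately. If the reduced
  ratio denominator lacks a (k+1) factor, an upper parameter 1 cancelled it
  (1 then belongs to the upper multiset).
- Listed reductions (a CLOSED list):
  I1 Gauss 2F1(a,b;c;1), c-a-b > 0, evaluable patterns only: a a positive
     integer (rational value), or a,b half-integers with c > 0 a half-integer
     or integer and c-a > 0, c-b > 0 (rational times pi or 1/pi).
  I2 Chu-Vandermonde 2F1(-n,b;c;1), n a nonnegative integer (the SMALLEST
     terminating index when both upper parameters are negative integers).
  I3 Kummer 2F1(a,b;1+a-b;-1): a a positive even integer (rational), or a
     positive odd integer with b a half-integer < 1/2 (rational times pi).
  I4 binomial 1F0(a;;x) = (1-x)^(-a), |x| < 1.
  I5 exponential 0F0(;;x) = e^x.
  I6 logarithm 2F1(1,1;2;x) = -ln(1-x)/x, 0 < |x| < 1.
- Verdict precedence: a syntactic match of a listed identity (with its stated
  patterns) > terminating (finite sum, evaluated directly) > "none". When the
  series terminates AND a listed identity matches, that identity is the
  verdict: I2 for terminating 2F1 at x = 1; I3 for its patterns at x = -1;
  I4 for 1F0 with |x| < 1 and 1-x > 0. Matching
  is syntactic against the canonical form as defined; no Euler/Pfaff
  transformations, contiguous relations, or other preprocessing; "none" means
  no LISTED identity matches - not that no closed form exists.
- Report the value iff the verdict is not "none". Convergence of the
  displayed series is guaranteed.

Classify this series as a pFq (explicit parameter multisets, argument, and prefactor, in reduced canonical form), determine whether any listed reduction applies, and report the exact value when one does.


This is \frac{1}{3} * 0F0(-; -; -8) in reduced canonical form. Verdict: the exponential series (I5) fires (the 0F0 exponential series at x = -8). Its exact value is \frac{1}{3} \cdot e^{-8}.

Key step: with t_0 = \frac{1}{3}, the (-1)^k factor (C = 1/3) folds into the argument's sign.
Adjacent-term ratio: r(k) = -8 * 1 / [(k+1)] - rational in k, leading ratio -8; with t_0 = \frac{1}{3}, classification follows.


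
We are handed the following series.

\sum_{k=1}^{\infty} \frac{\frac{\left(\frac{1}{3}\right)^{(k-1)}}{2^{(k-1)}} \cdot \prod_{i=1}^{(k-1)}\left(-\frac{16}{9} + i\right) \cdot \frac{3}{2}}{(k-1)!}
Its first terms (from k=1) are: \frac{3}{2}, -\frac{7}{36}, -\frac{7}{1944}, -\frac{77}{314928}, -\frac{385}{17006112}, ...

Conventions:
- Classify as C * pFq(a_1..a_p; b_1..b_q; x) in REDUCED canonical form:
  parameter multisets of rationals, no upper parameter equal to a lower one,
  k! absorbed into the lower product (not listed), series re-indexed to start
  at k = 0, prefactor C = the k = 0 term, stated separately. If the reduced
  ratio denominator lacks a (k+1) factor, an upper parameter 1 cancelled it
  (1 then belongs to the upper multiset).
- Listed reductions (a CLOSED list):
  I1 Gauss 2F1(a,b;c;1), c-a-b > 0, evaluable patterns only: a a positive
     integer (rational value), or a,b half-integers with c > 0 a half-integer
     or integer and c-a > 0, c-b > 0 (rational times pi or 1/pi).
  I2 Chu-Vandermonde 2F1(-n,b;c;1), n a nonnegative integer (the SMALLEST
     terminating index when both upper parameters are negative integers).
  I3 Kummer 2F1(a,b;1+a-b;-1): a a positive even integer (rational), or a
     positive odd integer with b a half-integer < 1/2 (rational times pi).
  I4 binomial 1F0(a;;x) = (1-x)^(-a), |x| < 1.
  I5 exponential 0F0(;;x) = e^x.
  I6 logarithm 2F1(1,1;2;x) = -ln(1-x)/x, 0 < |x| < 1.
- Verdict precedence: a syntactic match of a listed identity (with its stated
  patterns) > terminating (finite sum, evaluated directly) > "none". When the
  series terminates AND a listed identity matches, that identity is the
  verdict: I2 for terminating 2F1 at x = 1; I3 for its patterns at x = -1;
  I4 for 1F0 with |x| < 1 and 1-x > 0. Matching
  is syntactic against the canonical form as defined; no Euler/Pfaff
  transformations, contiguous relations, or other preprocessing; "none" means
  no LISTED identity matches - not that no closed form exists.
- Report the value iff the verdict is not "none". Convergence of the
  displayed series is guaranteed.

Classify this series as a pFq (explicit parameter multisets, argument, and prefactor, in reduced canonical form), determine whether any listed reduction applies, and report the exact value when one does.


With C = \frac{3}{2}: the canonical form is 1F0(-\frac{7}{9}; -; \frac{1}{6}). Verdict: this is the binomial series (I4) (the 1F0 binomial series: exponent 7/9, x = \frac{1}{6}). Value: \frac{3}{2} \cdot \left(\frac{5}{6}\right)^{\frac{7}{9}}.

Structural cue: t_0 = \frac{3}{2} here, and the two k-th powers (C = 3/2, x = 1/6) combine into one argument.
Consecutive-term ratio: r(k) = \frac{1}{6} * (k-\frac{7}{9}) / [(k+1)] - rational; roots negated = parameters, x = \frac{1}{6}, C = \frac{3}{2}.


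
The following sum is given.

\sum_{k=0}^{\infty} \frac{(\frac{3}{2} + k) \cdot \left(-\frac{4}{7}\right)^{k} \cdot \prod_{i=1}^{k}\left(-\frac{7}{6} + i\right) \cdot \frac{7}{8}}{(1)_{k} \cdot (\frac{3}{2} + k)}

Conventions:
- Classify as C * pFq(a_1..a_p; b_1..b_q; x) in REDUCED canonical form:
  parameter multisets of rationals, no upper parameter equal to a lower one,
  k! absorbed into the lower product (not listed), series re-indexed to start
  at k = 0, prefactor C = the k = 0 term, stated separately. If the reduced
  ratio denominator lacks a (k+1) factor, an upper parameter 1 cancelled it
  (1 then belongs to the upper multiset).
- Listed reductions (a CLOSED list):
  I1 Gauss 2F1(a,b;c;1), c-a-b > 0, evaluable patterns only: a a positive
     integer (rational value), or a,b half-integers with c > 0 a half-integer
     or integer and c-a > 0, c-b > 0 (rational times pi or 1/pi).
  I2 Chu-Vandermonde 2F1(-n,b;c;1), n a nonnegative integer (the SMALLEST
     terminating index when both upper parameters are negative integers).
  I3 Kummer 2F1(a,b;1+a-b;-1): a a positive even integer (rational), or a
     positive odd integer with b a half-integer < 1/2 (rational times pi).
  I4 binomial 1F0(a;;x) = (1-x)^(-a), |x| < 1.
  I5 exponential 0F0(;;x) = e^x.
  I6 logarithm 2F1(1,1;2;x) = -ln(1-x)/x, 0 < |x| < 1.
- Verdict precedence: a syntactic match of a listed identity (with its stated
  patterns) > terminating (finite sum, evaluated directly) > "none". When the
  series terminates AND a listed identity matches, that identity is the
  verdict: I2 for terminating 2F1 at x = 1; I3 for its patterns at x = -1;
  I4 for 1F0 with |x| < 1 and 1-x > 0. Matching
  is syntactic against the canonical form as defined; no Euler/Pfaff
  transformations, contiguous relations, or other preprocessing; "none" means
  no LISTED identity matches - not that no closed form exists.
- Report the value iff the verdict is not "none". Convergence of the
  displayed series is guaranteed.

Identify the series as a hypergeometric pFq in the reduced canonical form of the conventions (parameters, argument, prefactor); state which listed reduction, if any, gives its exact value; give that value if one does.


This is \frac{7}{8} * 1F0(-\frac{1}{6}; -; -\frac{4}{7}) in reduced canonical form. Verdict: the binomial series (I4) applies (the 1F0 binomial series: exponent 1/6, x = -\frac{4}{7}). Hence: \frac{7}{8} \cdot \left(\frac{11}{7}\right)^{\frac{1}{6}}.

Key step: t_0 being \frac{7}{8}, (1)_k (C = 7/8, x = -4/7) is k! itself.
Adjacent-term ratio: r(k) = -\frac{4}{7} * (k-\frac{1}{6}) / [(k+1)] - poly over poly, x = -\frac{4}{7} from leading terms; C = \frac{7}{8} at k = 0.


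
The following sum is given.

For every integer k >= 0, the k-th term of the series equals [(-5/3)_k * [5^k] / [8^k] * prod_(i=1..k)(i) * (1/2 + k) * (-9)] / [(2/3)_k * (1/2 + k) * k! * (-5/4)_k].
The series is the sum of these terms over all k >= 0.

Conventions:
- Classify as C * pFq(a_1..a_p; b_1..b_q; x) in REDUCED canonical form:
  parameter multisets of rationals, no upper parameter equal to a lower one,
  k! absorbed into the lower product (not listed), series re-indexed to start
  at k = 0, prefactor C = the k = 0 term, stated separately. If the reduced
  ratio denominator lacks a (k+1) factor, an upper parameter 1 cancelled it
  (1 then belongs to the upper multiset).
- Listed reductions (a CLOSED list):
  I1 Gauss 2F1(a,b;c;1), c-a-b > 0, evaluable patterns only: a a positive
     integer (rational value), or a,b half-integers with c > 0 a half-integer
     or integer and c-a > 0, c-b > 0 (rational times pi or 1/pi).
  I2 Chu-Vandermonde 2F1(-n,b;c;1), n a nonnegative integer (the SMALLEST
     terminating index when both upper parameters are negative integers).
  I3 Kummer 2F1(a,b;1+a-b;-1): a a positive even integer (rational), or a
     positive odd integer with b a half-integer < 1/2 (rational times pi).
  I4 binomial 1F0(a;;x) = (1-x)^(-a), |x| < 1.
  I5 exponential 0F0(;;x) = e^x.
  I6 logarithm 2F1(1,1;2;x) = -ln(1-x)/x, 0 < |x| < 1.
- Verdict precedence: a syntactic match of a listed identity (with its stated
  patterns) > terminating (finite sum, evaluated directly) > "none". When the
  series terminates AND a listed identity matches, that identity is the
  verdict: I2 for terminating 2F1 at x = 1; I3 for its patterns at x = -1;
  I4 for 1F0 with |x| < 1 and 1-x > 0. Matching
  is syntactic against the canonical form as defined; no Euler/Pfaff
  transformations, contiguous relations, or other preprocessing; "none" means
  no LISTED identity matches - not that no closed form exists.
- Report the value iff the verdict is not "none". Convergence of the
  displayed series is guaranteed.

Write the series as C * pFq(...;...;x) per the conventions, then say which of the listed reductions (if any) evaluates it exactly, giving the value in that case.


Key step: with t_0 = -9, the running product (prefactor -9) telescopes to a rising factorial.
Adjacent-term ratio: r(k) = (5/8) * (k-5/3) (k+1) / [(k-5/4) (k+2/3) (k+1)] ; factor over Q: parameters, x = (5/8), and C = -9.

This is -9 * 2F2(-5/3, 1; -5/4, 2/3; 5/8) in reduced canonical form. Verdict: none here - no I1-I6 shape fits x = 5/8 with lower {-5/4, 2/3}.


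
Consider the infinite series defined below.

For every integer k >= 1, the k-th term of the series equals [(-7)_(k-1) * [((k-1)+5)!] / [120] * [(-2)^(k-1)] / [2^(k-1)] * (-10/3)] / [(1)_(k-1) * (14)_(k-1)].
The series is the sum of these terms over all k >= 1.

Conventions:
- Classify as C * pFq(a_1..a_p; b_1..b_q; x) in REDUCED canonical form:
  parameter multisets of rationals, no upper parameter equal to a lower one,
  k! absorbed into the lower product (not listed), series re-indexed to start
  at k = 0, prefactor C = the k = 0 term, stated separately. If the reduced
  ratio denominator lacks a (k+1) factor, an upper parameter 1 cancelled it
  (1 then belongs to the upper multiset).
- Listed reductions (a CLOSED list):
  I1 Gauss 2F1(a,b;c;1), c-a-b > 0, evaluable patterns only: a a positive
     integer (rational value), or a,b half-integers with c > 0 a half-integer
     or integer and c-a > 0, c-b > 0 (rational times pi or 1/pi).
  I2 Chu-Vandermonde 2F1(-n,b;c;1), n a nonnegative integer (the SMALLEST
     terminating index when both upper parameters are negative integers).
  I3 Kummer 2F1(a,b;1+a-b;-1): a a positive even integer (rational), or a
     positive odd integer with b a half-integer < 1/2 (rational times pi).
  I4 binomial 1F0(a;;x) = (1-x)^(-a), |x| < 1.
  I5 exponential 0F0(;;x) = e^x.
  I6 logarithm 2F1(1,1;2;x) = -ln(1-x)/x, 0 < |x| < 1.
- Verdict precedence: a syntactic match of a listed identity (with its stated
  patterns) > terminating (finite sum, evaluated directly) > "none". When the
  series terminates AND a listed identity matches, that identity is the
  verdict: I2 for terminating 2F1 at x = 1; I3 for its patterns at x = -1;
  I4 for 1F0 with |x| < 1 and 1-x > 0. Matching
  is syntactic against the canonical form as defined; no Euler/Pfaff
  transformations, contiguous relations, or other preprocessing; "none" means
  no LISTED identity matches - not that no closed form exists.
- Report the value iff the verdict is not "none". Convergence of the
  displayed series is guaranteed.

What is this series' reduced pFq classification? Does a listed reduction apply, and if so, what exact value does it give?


This is -10/3 * 2F1(-7, 6; 14; -1) in reduced canonical form. Verdict: the Kummer evaluation I3 fires (x = -1; c = 14 equals 1+a-b for upper {-7, 6}: listed pattern). Its exact value is -143/3.

Key step: t_0 being -10/3, the two k-th powers (C = -10/3, x = -1) combine into one argument.
Term ratio: r(k) = (-1) * (k-7) (k+6) / [(k+14) (k+1)] - rational; roots negated = parameters, x = (-1), C = -10/3.


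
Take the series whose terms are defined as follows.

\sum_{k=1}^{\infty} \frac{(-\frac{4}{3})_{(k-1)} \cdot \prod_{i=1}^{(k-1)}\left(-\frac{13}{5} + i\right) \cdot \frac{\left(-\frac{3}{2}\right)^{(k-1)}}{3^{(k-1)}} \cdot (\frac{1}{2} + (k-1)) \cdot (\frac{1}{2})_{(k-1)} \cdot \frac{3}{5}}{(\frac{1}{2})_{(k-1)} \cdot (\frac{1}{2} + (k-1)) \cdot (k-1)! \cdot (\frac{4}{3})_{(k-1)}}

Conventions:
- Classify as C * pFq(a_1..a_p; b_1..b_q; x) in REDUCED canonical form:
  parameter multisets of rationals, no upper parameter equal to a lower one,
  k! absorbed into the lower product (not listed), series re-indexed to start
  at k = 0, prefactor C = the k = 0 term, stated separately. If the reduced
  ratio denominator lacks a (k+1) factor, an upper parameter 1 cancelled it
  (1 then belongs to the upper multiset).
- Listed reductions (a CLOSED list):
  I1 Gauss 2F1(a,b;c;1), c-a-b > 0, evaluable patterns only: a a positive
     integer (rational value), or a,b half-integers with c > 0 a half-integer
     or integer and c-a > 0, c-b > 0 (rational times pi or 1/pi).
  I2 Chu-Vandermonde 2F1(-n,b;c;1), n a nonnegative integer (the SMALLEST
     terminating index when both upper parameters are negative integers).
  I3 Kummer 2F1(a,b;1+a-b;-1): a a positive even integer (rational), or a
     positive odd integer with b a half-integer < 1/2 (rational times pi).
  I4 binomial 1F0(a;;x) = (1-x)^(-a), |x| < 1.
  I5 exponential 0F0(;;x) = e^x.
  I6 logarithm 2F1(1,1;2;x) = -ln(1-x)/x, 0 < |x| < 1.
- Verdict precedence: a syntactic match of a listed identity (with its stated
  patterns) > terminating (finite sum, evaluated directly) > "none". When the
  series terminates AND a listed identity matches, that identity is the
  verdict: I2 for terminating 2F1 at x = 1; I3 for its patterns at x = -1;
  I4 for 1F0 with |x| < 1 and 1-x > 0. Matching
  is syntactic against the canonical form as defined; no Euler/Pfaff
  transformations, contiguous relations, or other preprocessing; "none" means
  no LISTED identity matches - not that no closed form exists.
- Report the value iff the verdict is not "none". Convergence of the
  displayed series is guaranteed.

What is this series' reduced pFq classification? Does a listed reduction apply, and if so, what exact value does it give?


Canonical form: C = \frac{3}{5} times 2F1 with upper {-\frac{8}{5}, -\frac{4}{3}}, lower {\frac{4}{3}}, x = -\frac{1}{2}. Verdict: none. Every listed pattern misses the 2F1 form at -\frac{1}{2}, upper {-\frac{8}{5}, -\frac{4}{3}}.

Key observation: x = -\frac{1}{2} and the parameter 1/2 appears in both the upper and lower lists and cancels (alongside the other common factor).
Term ratio: r(k) = -\frac{1}{2} * (k-\frac{8}{5}) (k-\frac{4}{3}) / [(k+\frac{4}{3}) (k+1)] ; factor over Q: parameters, x = -\frac{1}{2}, and C = \frac{3}{5}.


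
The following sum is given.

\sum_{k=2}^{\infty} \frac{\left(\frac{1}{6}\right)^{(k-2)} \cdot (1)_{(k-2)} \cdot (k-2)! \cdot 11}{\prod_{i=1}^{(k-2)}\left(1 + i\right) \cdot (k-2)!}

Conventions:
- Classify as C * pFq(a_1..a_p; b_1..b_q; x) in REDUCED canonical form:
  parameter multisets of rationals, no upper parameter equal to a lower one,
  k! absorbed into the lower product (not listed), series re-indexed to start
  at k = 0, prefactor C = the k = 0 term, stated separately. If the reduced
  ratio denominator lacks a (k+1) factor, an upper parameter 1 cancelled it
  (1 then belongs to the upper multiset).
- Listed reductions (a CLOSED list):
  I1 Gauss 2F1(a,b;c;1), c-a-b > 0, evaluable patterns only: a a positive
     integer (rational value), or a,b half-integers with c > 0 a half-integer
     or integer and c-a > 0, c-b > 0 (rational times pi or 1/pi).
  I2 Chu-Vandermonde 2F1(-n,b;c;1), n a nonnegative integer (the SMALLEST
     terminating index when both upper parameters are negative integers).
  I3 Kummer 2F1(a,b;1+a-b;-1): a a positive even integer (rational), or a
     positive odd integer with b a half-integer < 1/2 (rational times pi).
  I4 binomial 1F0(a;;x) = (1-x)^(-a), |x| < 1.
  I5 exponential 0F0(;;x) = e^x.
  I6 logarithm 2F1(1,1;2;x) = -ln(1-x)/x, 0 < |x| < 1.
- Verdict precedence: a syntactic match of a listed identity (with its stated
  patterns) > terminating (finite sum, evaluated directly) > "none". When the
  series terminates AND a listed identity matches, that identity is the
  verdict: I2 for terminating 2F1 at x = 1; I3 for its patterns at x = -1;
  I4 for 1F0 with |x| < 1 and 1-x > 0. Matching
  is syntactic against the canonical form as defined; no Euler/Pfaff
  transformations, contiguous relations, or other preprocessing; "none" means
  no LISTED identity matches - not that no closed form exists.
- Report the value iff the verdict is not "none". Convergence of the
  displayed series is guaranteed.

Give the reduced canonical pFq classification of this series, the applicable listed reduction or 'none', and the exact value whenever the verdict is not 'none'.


With C = 11: the canonical form is 2F1(1, 1; 2; \frac{1}{6}). Verdict (x = \frac{1}{6}): the I6 logarithm reduction applies (the logarithm: parameters (1,1;2), x = \frac{1}{6}). Hence: \left(-66\right) \cdot \ln\left(\frac{5}{6}\right).

Structural cue: x = \frac{1}{6} and the lower running product (C = 11, x = 1/6) is a rising factorial.
Ratio: r(k) = \frac{1}{6} * (k+1) (k+1) / [(k+2) (k+1)] - poly over poly, x = \frac{1}{6} from leading terms; C = 11 at k = 0.


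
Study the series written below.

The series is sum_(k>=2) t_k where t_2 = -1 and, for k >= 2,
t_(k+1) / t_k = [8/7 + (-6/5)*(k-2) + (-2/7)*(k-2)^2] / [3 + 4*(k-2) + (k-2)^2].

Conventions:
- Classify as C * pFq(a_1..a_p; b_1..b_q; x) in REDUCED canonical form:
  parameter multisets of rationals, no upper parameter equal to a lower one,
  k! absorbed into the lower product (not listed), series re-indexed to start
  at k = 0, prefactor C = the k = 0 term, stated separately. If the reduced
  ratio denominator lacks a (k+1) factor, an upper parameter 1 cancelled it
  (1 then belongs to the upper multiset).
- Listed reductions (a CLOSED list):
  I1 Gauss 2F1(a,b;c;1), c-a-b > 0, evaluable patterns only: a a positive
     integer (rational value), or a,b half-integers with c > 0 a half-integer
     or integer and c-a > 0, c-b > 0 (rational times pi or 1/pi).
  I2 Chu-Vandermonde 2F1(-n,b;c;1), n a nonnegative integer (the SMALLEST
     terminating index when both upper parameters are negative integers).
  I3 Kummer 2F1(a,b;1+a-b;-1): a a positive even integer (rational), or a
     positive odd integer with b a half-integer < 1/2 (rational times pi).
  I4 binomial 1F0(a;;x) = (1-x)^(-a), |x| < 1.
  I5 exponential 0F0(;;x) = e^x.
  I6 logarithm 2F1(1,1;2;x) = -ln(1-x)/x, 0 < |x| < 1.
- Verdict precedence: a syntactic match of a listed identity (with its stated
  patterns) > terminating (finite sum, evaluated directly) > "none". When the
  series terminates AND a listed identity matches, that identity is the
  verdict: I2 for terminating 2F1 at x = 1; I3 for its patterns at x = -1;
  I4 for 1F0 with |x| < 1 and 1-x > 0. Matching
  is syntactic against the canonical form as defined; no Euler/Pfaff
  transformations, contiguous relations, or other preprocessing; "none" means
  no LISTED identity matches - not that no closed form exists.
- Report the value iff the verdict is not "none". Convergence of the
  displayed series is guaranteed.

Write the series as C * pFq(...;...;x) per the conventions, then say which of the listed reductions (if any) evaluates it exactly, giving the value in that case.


The series (x = -2/7) is 2F1: upper {-4/5, 5}, lower {3}, prefactor -1. Verdict: no listed reduction: x = -2/7 and upper {-4/5, 5} fail every I1-I6 pattern.

Key observation: x = (-2/7) and roots of the ratio polynomials (prefactor -1) are the negated parameters.
Term ratio: r(k) = (-2/7) * (k-4/5) (k+5) / [(k+3) (k+1)] - rational in k, leading ratio (-2/7); with t_0 = -1, classification follows.
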